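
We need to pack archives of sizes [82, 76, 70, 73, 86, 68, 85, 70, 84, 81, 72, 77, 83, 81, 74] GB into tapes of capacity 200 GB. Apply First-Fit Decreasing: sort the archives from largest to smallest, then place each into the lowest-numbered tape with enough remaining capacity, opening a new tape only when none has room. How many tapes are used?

Sorted descending: 86, 85, 84, 83, 82, 81, 81, 77, 76, 74, 73, 72, 70, 70, 68.
tape 1: place 86 GB, 114 GB left
tape 1: place 85 GB, 29 GB left
tape 2: place 84 GB, 116 GB left
tape 2: place 83 GB, 33 GB left
tape 3: place 82 GB, 118 GB left
tape 3: place 81 GB, 37 GB left
tape 4: place 81 GB, 119 GB left
tape 4: place 77 GB, 42 GB left
tape 5: place 76 GB, 124 GB left
tape 5: place 74 GB, 50 GB left
tape 6: place 73 GB, 127 GB left
tape 6: place 72 GB, 55 GB left
tape 7: place 70 GB, 130 GB left
tape 7: place 70 GB, 60 GB left
tape 8: place 68 GB, 132 GB left

8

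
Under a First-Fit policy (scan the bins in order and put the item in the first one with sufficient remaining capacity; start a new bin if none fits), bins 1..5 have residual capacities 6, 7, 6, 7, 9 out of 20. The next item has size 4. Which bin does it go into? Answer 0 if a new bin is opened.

1

Bins with room: bin 1 (6), bin 2 (7), bin 3 (6), bin 4 (7), bin 5 (9).
The first with room is bin 1.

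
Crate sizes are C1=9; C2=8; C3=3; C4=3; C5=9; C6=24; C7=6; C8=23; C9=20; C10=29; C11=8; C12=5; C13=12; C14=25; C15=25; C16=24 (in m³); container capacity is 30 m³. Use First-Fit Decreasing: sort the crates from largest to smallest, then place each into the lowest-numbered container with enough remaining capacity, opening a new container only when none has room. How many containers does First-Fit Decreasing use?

9 containers

Sorted descending: 29, 25, 25, 24, 24, 23, 20, 12, 9, 9, 8, 8, 6, 5, 3, 3.
Put 29 m³ in container 1; 1 m³ remain.
Put 25 m³ in container 2; 5 m³ remain.
Put 25 m³ in container 3; 5 m³ remain.
Put 24 m³ in container 4; 6 m³ remain.
Put 24 m³ in container 5; 6 m³ remain.
Put 23 m³ in container 6; 7 m³ remain.
Put 20 m³ in container 7; 10 m³ remain.
Put 12 m³ in container 8; 18 m³ remain.
Put 9 m³ in container 7; 1 m³ remain.
Put 9 m³ in container 8; 9 m³ remain.
Put 8 m³ in container 8; 1 m³ remain.
Put 8 m³ in container 9; 22 m³ remain.
Put 6 m³ in container 4; 0 m³ remain.
Put 5 m³ in container 2; 0 m³ remain.
Put 3 m³ in container 3; 2 m³ remain.
Put 3 m³ in container 5; 3 m³ remain.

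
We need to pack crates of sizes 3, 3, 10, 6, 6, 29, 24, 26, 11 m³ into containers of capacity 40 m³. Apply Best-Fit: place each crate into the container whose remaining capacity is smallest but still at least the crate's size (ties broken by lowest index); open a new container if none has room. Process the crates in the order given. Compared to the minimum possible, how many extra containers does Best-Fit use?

Best-Fit: [3,3,10,6,6] [29,11] [24] [26] → 4 containers.
Total size 118 m³; any packing needs at least ⌈118/40⌉ = 3 containers.
An optimal packing achieves that bound: [29,11] [26,10,3] [24,6,6,3] → 3 containers.
Excess: 4 − 3 = 1.

1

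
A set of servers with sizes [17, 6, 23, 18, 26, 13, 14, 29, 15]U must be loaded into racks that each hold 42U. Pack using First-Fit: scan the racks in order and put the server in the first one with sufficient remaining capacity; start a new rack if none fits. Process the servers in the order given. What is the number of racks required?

Put 17U in rack 1; 25U remain.
Put 6U in rack 1; 19U remain.
Put 23U in rack 2; 19U remain.
Put 18U in rack 1; 1U remain.
Put 26U in rack 3; 16U remain.
Put 13U in rack 2; 6U remain.
Put 14U in rack 3; 2U remain.
Put 29U in rack 4; 13U remain.
Put 15U in rack 5; 27U remain.
Final racks: [17,6,18] [23,13] [26,14] [29] [15].

5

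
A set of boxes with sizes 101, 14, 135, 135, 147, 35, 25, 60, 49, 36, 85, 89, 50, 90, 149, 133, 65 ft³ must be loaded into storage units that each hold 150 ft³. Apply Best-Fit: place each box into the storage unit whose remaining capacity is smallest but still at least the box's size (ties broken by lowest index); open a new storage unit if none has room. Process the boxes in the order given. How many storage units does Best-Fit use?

storage unit 1: place 101 ft³, 49 ft³ left
storage unit 1: place 14 ft³, 35 ft³ left
storage unit 2: place 135 ft³, 15 ft³ left
storage unit 3: place 135 ft³, 15 ft³ left
storage unit 4: place 147 ft³, 3 ft³ left
storage unit 1: place 35 ft³, 0 ft³ left
storage unit 5: place 25 ft³, 125 ft³ left
storage unit 5: place 60 ft³, 65 ft³ left
storage unit 5: place 49 ft³, 16 ft³ left
storage unit 6: place 36 ft³, 114 ft³ left
storage unit 6: place 85 ft³, 29 ft³ left
storage unit 7: place 89 ft³, 61 ft³ left
storage unit 7: place 50 ft³, 11 ft³ left
storage unit 8: place 90 ft³, 60 ft³ left
storage unit 9: place 149 ft³, 1 ft³ left
storage unit 10: place 133 ft³, 17 ft³ left
storage unit 11: place 65 ft³, 85 ft³ left

11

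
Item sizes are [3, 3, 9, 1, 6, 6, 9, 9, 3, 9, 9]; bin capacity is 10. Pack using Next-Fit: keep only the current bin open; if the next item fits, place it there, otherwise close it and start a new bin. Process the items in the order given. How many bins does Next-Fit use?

bin 1: place 3, 7 left
bin 1: place 3, 4 left
bin 2: place 9, 1 left
bin 2: place 1, 0 left
bin 3: place 6, 4 left
bin 4: place 6, 4 left
bin 5: place 9, 1 left
bin 6: place 9, 1 left
bin 7: place 3, 7 left
bin 8: place 9, 1 left
bin 9: place 9, 1 left

9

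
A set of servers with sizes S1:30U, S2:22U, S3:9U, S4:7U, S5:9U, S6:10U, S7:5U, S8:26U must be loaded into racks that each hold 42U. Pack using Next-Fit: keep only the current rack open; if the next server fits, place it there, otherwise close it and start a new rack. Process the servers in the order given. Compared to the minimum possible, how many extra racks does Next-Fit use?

Next-Fit: [30] [22,9,7] [9,10,5] [26] → 4 racks.
Total size 118U; any packing needs at least ⌈118/42⌉ = 3 racks.
An optimal packing achieves that bound: [30,10] [26,9,7] [22,9,5] → 3 racks.
Excess: 4 − 3 = 1.

1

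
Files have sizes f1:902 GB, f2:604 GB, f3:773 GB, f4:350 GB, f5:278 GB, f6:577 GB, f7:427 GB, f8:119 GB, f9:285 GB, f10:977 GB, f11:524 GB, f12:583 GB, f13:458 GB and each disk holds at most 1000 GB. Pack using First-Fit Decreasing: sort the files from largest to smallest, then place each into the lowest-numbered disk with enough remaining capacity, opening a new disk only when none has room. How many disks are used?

Sorted descending: 977, 902, 773, 604, 583, 577, 524, 458, 427, 350, 285, 278, 119.
disk 1: place 977 GB, 23 GB left
disk 2: place 902 GB, 98 GB left
disk 3: place 773 GB, 227 GB left
disk 4: place 604 GB, 396 GB left
disk 5: place 583 GB, 417 GB left
disk 6: place 577 GB, 423 GB left
disk 7: place 524 GB, 476 GB left
disk 7: place 458 GB, 18 GB left
disk 8: place 427 GB, 573 GB left
disk 4: place 350 GB, 46 GB left
disk 5: place 285 GB, 132 GB left
disk 6: place 278 GB, 145 GB left
disk 3: place 119 GB, 108 GB left

8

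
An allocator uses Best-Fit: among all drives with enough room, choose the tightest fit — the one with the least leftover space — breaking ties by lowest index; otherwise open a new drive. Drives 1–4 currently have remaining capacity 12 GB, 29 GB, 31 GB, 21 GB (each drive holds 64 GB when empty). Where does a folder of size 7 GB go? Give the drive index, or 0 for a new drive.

Drives with room: drive 1 (12 GB), drive 2 (29 GB), drive 3 (31 GB), drive 4 (21 GB).
Tightest fit is drive 1 with 12 GB free.

1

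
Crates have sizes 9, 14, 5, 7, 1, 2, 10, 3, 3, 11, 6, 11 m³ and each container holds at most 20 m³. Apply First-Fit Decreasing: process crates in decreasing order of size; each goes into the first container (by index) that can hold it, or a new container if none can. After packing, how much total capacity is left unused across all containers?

Sorted descending: 14, 11, 11, 10, 9, 7, 6, 5, 3, 3, 2, 1.
Put 14 m³ in container 1; 6 m³ remain.
Put 11 m³ in container 2; 9 m³ remain.
Put 11 m³ in container 3; 9 m³ remain.
Put 10 m³ in container 4; 10 m³ remain.
Put 9 m³ in container 2; 0 m³ remain.
Put 7 m³ in container 3; 2 m³ remain.
Put 6 m³ in container 1; 0 m³ remain.
Put 5 m³ in container 4; 5 m³ remain.
Put 3 m³ in container 4; 2 m³ remain.
Put 3 m³ in container 5; 17 m³ remain.
Put 2 m³ in container 3; 0 m³ remain.
Put 1 m³ in container 4; 1 m³ remain.
5 containers × 20 m³ = 100 m³; used 82 m³; unused 18 m³.

18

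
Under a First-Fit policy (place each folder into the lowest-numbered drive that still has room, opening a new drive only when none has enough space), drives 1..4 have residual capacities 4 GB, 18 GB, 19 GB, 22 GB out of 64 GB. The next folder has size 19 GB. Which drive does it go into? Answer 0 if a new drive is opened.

3

Drives with room: drive 3 (19 GB), drive 4 (22 GB).
The first with room is drive 3.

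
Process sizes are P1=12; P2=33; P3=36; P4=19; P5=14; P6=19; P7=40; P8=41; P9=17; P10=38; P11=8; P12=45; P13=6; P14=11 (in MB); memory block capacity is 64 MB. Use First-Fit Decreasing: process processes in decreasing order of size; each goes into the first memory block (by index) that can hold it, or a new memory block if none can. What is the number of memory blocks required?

Sorted descending: 45, 41, 40, 38, 36, 33, 19, 19, 17, 14, 12, 11, 8, 6.
memory block 1: place 45 MB, 19 MB left
memory block 2: place 41 MB, 23 MB left
memory block 3: place 40 MB, 24 MB left
memory block 4: place 38 MB, 26 MB left
memory block 5: place 36 MB, 28 MB left
memory block 6: place 33 MB, 31 MB left
memory block 1: place 19 MB, 0 MB left
memory block 2: place 19 MB, 4 MB left
memory block 3: place 17 MB, 7 MB left
memory block 4: place 14 MB, 12 MB left
memory block 4: place 12 MB, 0 MB left
memory block 5: place 11 MB, 17 MB left
memory block 5: place 8 MB, 9 MB left
memory block 3: place 6 MB, 1 MB left
Final memory blocks: [45,19] [41,19] [40,17,6] [38,14,12] [36,11,8] [33].

6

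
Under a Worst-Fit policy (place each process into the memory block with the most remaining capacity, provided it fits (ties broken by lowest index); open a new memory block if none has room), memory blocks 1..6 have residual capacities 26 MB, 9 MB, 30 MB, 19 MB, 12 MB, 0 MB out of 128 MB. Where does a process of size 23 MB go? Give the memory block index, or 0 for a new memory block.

3

Memory blocks with room: memory block 1 (26 MB), memory block 3 (30 MB).
Most room is memory block 3 with 30 MB free.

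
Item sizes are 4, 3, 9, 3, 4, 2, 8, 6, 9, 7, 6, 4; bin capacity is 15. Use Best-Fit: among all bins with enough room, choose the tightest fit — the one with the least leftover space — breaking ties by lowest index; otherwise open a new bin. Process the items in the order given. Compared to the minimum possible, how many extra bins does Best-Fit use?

0

Best-Fit: [4,3,4,4] [9,3,2] [8,6] [9,6] [7] → 5 bins.
Total size 65; any packing needs at least ⌈65/15⌉ = 5 bins.
So 5 is already optimal.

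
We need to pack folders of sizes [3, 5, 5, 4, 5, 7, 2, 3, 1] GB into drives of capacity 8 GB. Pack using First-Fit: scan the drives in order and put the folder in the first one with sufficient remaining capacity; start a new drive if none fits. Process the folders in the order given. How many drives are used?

drive 1: place 3 GB, 5 GB left
drive 1: place 5 GB, 0 GB left
drive 2: place 5 GB, 3 GB left
drive 3: place 4 GB, 4 GB left
drive 4: place 5 GB, 3 GB left
drive 5: place 7 GB, 1 GB left
drive 2: place 2 GB, 1 GB left
drive 3: place 3 GB, 1 GB left
drive 2: place 1 GB, 0 GB left
Final drives: [3,5] [5,2,1] [4,3] [5] [7].

5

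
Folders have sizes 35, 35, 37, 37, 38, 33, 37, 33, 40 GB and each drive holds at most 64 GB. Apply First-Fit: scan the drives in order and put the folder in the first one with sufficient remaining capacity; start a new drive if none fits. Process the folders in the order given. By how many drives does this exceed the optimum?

First-Fit: [35] [35] [37] [37] [38] [33] [37] [33] [40] → 9 drives.
9 folders exceed 32 GB (half the capacity), and no two of those can share a drive, so at least 9 drives are needed.
So 9 is already optimal.

0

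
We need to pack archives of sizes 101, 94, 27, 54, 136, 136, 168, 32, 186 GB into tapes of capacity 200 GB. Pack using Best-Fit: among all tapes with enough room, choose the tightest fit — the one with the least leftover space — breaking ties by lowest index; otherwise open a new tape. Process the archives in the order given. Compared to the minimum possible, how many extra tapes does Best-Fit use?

Best-Fit: [101,94] [27,54] [136] [136] [168,32] [186] → 6 tapes.
Total size 934 GB; any packing needs at least ⌈934/200⌉ = 5 tapes.
An optimal packing achieves that bound: [186] [168,32] [136,54] [136,27] [101,94] → 5 tapes.
Excess: 6 − 5 = 1.

1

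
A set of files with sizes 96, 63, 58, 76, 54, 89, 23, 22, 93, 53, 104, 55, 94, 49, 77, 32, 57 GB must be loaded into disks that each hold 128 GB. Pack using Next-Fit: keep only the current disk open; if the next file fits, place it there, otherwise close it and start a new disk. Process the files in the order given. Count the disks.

96 GB → disk 1 (remaining 32 GB)
63 GB → disk 2 (remaining 65 GB)
58 GB → disk 2 (remaining 7 GB)
76 GB → disk 3 (remaining 52 GB)
54 GB → disk 4 (remaining 74 GB)
89 GB → disk 5 (remaining 39 GB)
23 GB → disk 5 (remaining 16 GB)
22 GB → disk 6 (remaining 106 GB)
93 GB → disk 6 (remaining 13 GB)
53 GB → disk 7 (remaining 75 GB)
104 GB → disk 8 (remaining 24 GB)
55 GB → disk 9 (remaining 73 GB)
94 GB → disk 10 (remaining 34 GB)
49 GB → disk 11 (remaining 79 GB)
77 GB → disk 11 (remaining 2 GB)
32 GB → disk 12 (remaining 96 GB)
57 GB → disk 12 (remaining 39 GB)

12 disks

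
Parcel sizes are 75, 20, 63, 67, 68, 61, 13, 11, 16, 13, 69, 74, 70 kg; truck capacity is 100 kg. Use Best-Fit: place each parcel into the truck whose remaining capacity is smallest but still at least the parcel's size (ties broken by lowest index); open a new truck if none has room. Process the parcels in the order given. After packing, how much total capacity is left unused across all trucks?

truck 1: place 75 kg, 25 kg left
truck 1: place 20 kg, 5 kg left
truck 2: place 63 kg, 37 kg left
truck 3: place 67 kg, 33 kg left
truck 4: place 68 kg, 32 kg left
truck 5: place 61 kg, 39 kg left
truck 4: place 13 kg, 19 kg left
truck 4: place 11 kg, 8 kg left
truck 3: place 16 kg, 17 kg left
truck 3: place 13 kg, 4 kg left
truck 6: place 69 kg, 31 kg left
truck 7: place 74 kg, 26 kg left
truck 8: place 70 kg, 30 kg left
8 trucks × 100 kg = 800 kg; used 620 kg; unused 180 kg.

180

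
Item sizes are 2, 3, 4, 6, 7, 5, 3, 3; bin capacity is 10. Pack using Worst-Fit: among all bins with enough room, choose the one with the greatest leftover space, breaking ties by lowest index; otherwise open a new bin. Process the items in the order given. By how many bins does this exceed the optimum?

0

Worst-Fit: [2,3,4] [6,3] [7] [5,3] → 4 bins.
Total size 33; any packing needs at least ⌈33/10⌉ = 4 bins.
So 4 is already optimal.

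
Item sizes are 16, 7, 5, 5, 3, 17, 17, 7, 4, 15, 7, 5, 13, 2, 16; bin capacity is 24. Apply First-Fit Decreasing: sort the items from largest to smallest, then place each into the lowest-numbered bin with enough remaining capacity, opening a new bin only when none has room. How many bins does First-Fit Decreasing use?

6 bins

Sorted descending: 17, 17, 16, 16, 15, 13, 7, 7, 7, 5, 5, 5, 4, 3, 2.
bin 1: place 17, 7 left
bin 2: place 17, 7 left
bin 3: place 16, 8 left
bin 4: place 16, 8 left
bin 5: place 15, 9 left
bin 6: place 13, 11 left
bin 1: place 7, 0 left
bin 2: place 7, 0 left
bin 3: place 7, 1 left
bin 4: place 5, 3 left
bin 5: place 5, 4 left
bin 6: place 5, 6 left
bin 5: place 4, 0 left
bin 4: place 3, 0 left
bin 6: place 2, 4 left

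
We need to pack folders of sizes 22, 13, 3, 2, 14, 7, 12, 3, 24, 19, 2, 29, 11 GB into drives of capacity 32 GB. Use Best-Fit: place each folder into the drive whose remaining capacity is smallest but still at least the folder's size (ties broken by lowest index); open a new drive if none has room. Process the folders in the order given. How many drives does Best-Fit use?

6

22 GB → drive 1 (remaining 10 GB)
13 GB → drive 2 (remaining 19 GB)
3 GB → drive 1 (remaining 7 GB)
2 GB → drive 1 (remaining 5 GB)
14 GB → drive 2 (remaining 5 GB)
7 GB → drive 3 (remaining 25 GB)
12 GB → drive 3 (remaining 13 GB)
3 GB → drive 1 (remaining 2 GB)
24 GB → drive 4 (remaining 8 GB)
19 GB → drive 5 (remaining 13 GB)
2 GB → drive 1 (remaining 0 GB)
29 GB → drive 6 (remaining 3 GB)
11 GB → drive 3 (remaining 2 GB)
Final drives: [22,3,2,3,2] [13,14] [7,12,11] [24] [19] [29].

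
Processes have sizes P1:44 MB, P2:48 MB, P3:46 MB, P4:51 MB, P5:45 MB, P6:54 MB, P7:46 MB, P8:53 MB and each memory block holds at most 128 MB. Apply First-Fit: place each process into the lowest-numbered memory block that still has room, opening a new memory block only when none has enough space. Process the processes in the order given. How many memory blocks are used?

Put P1 (44 MB) in memory block 1; 84 MB remain.
Put P2 (48 MB) in memory block 1; 36 MB remain.
Put P3 (46 MB) in memory block 2; 82 MB remain.
Put P4 (51 MB) in memory block 2; 31 MB remain.
Put P5 (45 MB) in memory block 3; 83 MB remain.
Put P6 (54 MB) in memory block 3; 29 MB remain.
Put P7 (46 MB) in memory block 4; 82 MB remain.
Put P8 (53 MB) in memory block 4; 29 MB remain.

4 memory blocks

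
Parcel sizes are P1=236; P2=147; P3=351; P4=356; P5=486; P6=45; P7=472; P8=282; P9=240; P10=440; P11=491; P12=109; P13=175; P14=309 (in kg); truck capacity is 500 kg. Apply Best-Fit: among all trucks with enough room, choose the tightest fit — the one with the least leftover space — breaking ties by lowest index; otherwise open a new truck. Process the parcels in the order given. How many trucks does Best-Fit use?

truck 1: place P1 (236 kg), 264 kg left
truck 1: place P2 (147 kg), 117 kg left
truck 2: place P3 (351 kg), 149 kg left
truck 3: place P4 (356 kg), 144 kg left
truck 4: place P5 (486 kg), 14 kg left
truck 1: place P6 (45 kg), 72 kg left
truck 5: place P7 (472 kg), 28 kg left
truck 6: place P8 (282 kg), 218 kg left
truck 7: place P9 (240 kg), 260 kg left
truck 8: place P10 (440 kg), 60 kg left
truck 9: place P11 (491 kg), 9 kg left
truck 3: place P12 (109 kg), 35 kg left
truck 6: place P13 (175 kg), 43 kg left
truck 10: place P14 (309 kg), 191 kg left

10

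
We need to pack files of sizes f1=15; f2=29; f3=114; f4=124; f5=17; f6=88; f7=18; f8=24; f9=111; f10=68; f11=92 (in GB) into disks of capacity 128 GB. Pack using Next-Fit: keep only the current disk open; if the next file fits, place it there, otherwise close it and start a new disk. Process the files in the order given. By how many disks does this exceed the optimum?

Next-Fit: [15,29] [114] [124] [17,88,18] [24] [111] [68] [92] → 8 disks.
Total size 700 GB; any packing needs at least ⌈700/128⌉ = 6 disks.
An optimal packing achieves that bound: [124] [114] [111,17] [92,29] [88,24,15] [68,18] → 6 disks.
Excess: 8 − 6 = 2.

2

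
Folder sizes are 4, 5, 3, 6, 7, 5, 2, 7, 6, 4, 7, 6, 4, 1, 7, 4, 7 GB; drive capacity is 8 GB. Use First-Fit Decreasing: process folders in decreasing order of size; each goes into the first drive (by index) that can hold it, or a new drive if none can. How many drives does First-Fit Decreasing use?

12

Sorted descending: 7, 7, 7, 7, 7, 6, 6, 6, 5, 5, 4, 4, 4, 4, 3, 2, 1.
Put 7 GB in drive 1; 1 GB remain.
Put 7 GB in drive 2; 1 GB remain.
Put 7 GB in drive 3; 1 GB remain.
Put 7 GB in drive 4; 1 GB remain.
Put 7 GB in drive 5; 1 GB remain.
Put 6 GB in drive 6; 2 GB remain.
Put 6 GB in drive 7; 2 GB remain.
Put 6 GB in drive 8; 2 GB remain.
Put 5 GB in drive 9; 3 GB remain.
Put 5 GB in drive 10; 3 GB remain.
Put 4 GB in drive 11; 4 GB remain.
Put 4 GB in drive 11; 0 GB remain.
Put 4 GB in drive 12; 4 GB remain.
Put 4 GB in drive 12; 0 GB remain.
Put 3 GB in drive 9; 0 GB remain.
Put 2 GB in drive 6; 0 GB remain.
Put 1 GB in drive 1; 0 GB remain.
Final drives: [7,1] [7] [7] [7] [7] [6,2] [6] [6] [5,3] [5] [4,4] [4,4].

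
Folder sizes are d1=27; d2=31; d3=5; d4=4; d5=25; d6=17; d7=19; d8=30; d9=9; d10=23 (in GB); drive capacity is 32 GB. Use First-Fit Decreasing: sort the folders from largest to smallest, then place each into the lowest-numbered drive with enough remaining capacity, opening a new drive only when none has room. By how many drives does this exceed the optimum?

First-Fit Decreasing: [31] [30] [27,5] [25,4] [23,9] [19] [17] → 7 drives.
7 folders exceed 16 GB (half the capacity), and no two of those can share a drive, so at least 7 drives are needed.
So 7 is already optimal.

0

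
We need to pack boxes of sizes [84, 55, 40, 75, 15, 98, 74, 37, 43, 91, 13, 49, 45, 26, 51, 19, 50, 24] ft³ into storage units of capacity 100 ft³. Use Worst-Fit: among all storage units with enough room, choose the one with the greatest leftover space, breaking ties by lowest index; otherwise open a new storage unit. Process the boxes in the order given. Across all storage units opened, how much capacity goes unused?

storage unit 1: place 84 ft³, 16 ft³ left
storage unit 2: place 55 ft³, 45 ft³ left
storage unit 2: place 40 ft³, 5 ft³ left
storage unit 3: place 75 ft³, 25 ft³ left
storage unit 3: place 15 ft³, 10 ft³ left
storage unit 4: place 98 ft³, 2 ft³ left
storage unit 5: place 74 ft³, 26 ft³ left
storage unit 6: place 37 ft³, 63 ft³ left
storage unit 6: place 43 ft³, 20 ft³ left
storage unit 7: place 91 ft³, 9 ft³ left
storage unit 5: place 13 ft³, 13 ft³ left
storage unit 8: place 49 ft³, 51 ft³ left
storage unit 8: place 45 ft³, 6 ft³ left
storage unit 9: place 26 ft³, 74 ft³ left
storage unit 9: place 51 ft³, 23 ft³ left
storage unit 9: place 19 ft³, 4 ft³ left
storage unit 10: place 50 ft³, 50 ft³ left
storage unit 10: place 24 ft³, 26 ft³ left
10 storage units × 100 ft³ = 1000 ft³; used 889 ft³; unused 111 ft³.

111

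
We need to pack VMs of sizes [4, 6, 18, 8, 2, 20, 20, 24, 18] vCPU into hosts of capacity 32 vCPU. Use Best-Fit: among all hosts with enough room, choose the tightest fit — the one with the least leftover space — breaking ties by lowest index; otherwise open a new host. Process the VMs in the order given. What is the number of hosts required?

Put 4 vCPU in host 1; 28 vCPU remain.
Put 6 vCPU in host 1; 22 vCPU remain.
Put 18 vCPU in host 1; 4 vCPU remain.
Put 8 vCPU in host 2; 24 vCPU remain.
Put 2 vCPU in host 1; 2 vCPU remain.
Put 20 vCPU in host 2; 4 vCPU remain.
Put 20 vCPU in host 3; 12 vCPU remain.
Put 24 vCPU in host 4; 8 vCPU remain.
Put 18 vCPU in host 5; 14 vCPU remain.
Final hosts: [4,6,18,2] [8,20] [20] [24] [18].

5 hosts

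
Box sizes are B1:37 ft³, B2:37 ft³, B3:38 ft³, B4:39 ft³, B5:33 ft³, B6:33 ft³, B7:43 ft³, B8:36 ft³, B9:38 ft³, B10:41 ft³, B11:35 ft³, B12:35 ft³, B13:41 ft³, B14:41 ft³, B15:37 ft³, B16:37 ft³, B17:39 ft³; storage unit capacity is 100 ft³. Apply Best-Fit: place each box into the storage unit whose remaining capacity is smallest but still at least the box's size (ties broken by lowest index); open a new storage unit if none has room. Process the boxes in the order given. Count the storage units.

9

storage unit 1: place B1 (37 ft³), 63 ft³ left
storage unit 1: place B2 (37 ft³), 26 ft³ left
storage unit 2: place B3 (38 ft³), 62 ft³ left
storage unit 2: place B4 (39 ft³), 23 ft³ left
storage unit 3: place B5 (33 ft³), 67 ft³ left
storage unit 3: place B6 (33 ft³), 34 ft³ left
storage unit 4: place B7 (43 ft³), 57 ft³ left
storage unit 4: place B8 (36 ft³), 21 ft³ left
storage unit 5: place B9 (38 ft³), 62 ft³ left
storage unit 5: place B10 (41 ft³), 21 ft³ left
storage unit 6: place B11 (35 ft³), 65 ft³ left
storage unit 6: place B12 (35 ft³), 30 ft³ left
storage unit 7: place B13 (41 ft³), 59 ft³ left
storage unit 7: place B14 (41 ft³), 18 ft³ left
storage unit 8: place B15 (37 ft³), 63 ft³ left
storage unit 8: place B16 (37 ft³), 26 ft³ left
storage unit 9: place B17 (39 ft³), 61 ft³ left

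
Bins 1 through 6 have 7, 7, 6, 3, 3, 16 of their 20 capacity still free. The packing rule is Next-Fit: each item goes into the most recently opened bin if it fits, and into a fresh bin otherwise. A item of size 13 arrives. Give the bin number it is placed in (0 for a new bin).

6

Next-Fit only looks at bin 6, which has 16 free.
13 fits there.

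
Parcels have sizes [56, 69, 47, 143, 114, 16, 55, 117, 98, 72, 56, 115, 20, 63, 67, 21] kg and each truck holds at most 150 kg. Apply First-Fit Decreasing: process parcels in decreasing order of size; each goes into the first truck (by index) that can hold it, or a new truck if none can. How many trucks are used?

Sorted descending: 143, 117, 115, 114, 98, 72, 69, 67, 63, 56, 56, 55, 47, 21, 20, 16.
truck 1: place 143 kg, 7 kg left
truck 2: place 117 kg, 33 kg left
truck 3: place 115 kg, 35 kg left
truck 4: place 114 kg, 36 kg left
truck 5: place 98 kg, 52 kg left
truck 6: place 72 kg, 78 kg left
truck 6: place 69 kg, 9 kg left
truck 7: place 67 kg, 83 kg left
truck 7: place 63 kg, 20 kg left
truck 8: place 56 kg, 94 kg left
truck 8: place 56 kg, 38 kg left
truck 9: place 55 kg, 95 kg left
truck 5: place 47 kg, 5 kg left
truck 2: place 21 kg, 12 kg left
truck 3: place 20 kg, 15 kg left
truck 4: place 16 kg, 20 kg left
Final trucks: [143] [117,21] [115,20] [114,16] [98,47] [72,69] [67,63] [56,56] [55].

9 trucks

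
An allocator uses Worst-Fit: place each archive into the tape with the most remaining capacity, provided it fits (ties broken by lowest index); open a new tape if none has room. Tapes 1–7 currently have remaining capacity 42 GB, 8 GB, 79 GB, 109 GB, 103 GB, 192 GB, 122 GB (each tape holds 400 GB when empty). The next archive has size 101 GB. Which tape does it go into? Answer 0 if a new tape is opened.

6

Tapes with room: tape 4 (109 GB), tape 5 (103 GB), tape 6 (192 GB), tape 7 (122 GB).
Most room is tape 6 with 192 GB free.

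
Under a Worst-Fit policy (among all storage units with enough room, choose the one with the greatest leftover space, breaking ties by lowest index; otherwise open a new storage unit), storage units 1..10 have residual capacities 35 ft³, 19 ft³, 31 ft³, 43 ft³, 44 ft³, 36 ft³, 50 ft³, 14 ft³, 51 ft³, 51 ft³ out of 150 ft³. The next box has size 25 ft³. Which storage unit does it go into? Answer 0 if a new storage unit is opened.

9

Storage units with room: storage unit 1 (35 ft³), storage unit 3 (31 ft³), storage unit 4 (43 ft³), storage unit 5 (44 ft³), storage unit 6 (36 ft³), storage unit 7 (50 ft³), storage unit 9 (51 ft³), storage unit 10 (51 ft³).
Most room is storage unit 9 with 51 ft³ free.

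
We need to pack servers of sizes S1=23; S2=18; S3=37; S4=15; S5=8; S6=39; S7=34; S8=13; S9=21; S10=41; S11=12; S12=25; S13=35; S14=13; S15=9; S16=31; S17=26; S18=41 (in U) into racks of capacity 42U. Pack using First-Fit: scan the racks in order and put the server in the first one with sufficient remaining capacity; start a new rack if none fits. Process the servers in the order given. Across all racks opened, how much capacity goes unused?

63

rack 1: place S1 (23U), 19U left
rack 1: place S2 (18U), 1U left
rack 2: place S3 (37U), 5U left
rack 3: place S4 (15U), 27U left
rack 3: place S5 (8U), 19U left
rack 4: place S6 (39U), 3U left
rack 5: place S7 (34U), 8U left
rack 3: place S8 (13U), 6U left
rack 6: place S9 (21U), 21U left
rack 7: place S10 (41U), 1U left
rack 6: place S11 (12U), 9U left
rack 8: place S12 (25U), 17U left
rack 9: place S13 (35U), 7U left
rack 8: place S14 (13U), 4U left
rack 6: place S15 (9U), 0U left
rack 10: place S16 (31U), 11U left
rack 11: place S17 (26U), 16U left
rack 12: place S18 (41U), 1U left
12 racks × 42U = 504U; used 441U; unused 63U.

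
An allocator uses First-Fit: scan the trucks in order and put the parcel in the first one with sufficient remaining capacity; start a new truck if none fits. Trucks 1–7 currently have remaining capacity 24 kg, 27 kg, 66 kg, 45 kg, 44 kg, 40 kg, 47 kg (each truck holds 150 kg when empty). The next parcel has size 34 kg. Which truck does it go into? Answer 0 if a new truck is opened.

3

Trucks with room: truck 3 (66 kg), truck 4 (45 kg), truck 5 (44 kg), truck 6 (40 kg), truck 7 (47 kg).
The first with room is truck 3.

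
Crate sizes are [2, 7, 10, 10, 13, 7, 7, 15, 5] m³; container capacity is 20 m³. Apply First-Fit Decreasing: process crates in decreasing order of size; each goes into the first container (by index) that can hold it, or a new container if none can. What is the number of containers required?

4

Sorted descending: 15, 13, 10, 10, 7, 7, 7, 5, 2.
Put 15 m³ in container 1; 5 m³ remain.
Put 13 m³ in container 2; 7 m³ remain.
Put 10 m³ in container 3; 10 m³ remain.
Put 10 m³ in container 3; 0 m³ remain.
Put 7 m³ in container 2; 0 m³ remain.
Put 7 m³ in container 4; 13 m³ remain.
Put 7 m³ in container 4; 6 m³ remain.
Put 5 m³ in container 1; 0 m³ remain.
Put 2 m³ in container 4; 4 m³ remain.
Final containers: [15,5] [13,7] [10,10] [7,7,2].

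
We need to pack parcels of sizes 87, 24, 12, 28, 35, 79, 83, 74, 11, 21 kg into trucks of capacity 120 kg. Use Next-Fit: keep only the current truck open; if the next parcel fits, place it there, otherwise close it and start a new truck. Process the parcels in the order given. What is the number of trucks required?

5

87 kg → truck 1 (remaining 33 kg)
24 kg → truck 1 (remaining 9 kg)
12 kg → truck 2 (remaining 108 kg)
28 kg → truck 2 (remaining 80 kg)
35 kg → truck 2 (remaining 45 kg)
79 kg → truck 3 (remaining 41 kg)
83 kg → truck 4 (remaining 37 kg)
74 kg → truck 5 (remaining 46 kg)
11 kg → truck 5 (remaining 35 kg)
21 kg → truck 5 (remaining 14 kg)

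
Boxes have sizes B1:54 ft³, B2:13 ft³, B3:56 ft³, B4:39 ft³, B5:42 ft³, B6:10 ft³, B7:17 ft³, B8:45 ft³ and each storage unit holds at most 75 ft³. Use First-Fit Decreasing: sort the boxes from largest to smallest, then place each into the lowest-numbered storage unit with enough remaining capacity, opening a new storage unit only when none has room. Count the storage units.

Sorted descending: 56, 54, 45, 42, 39, 17, 13, 10.
56 ft³ → storage unit 1 (remaining 19 ft³)
54 ft³ → storage unit 2 (remaining 21 ft³)
45 ft³ → storage unit 3 (remaining 30 ft³)
42 ft³ → storage unit 4 (remaining 33 ft³)
39 ft³ → storage unit 5 (remaining 36 ft³)
17 ft³ → storage unit 1 (remaining 2 ft³)
13 ft³ → storage unit 2 (remaining 8 ft³)
10 ft³ → storage unit 3 (remaining 20 ft³)
Final storage units: [56,17] [54,13] [45,10] [42] [39].

5 storage units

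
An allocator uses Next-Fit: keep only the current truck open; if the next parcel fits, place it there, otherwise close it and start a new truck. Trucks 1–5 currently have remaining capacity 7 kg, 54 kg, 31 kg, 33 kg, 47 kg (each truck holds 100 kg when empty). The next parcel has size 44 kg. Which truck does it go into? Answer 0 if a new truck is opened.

5

Next-Fit only looks at truck 5, which has 47 kg free.
44 kg fits there.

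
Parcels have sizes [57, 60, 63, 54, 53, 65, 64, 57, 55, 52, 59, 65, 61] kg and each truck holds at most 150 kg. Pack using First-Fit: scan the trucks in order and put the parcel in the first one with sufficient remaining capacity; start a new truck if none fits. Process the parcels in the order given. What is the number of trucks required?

57 kg → truck 1 (remaining 93 kg)
60 kg → truck 1 (remaining 33 kg)
63 kg → truck 2 (remaining 87 kg)
54 kg → truck 2 (remaining 33 kg)
53 kg → truck 3 (remaining 97 kg)
65 kg → truck 3 (remaining 32 kg)
64 kg → truck 4 (remaining 86 kg)
57 kg → truck 4 (remaining 29 kg)
55 kg → truck 5 (remaining 95 kg)
52 kg → truck 5 (remaining 43 kg)
59 kg → truck 6 (remaining 91 kg)
65 kg → truck 6 (remaining 26 kg)
61 kg → truck 7 (remaining 89 kg)

7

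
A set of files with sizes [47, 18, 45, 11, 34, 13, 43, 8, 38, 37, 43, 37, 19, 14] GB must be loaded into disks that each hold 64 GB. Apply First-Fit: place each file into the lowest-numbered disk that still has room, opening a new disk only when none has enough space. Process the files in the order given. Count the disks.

Put 47 GB in disk 1; 17 GB remain.
Put 18 GB in disk 2; 46 GB remain.
Put 45 GB in disk 2; 1 GB remain.
Put 11 GB in disk 1; 6 GB remain.
Put 34 GB in disk 3; 30 GB remain.
Put 13 GB in disk 3; 17 GB remain.
Put 43 GB in disk 4; 21 GB remain.
Put 8 GB in disk 3; 9 GB remain.
Put 38 GB in disk 5; 26 GB remain.
Put 37 GB in disk 6; 27 GB remain.
Put 43 GB in disk 7; 21 GB remain.
Put 37 GB in disk 8; 27 GB remain.
Put 19 GB in disk 4; 2 GB remain.
Put 14 GB in disk 5; 12 GB remain.

8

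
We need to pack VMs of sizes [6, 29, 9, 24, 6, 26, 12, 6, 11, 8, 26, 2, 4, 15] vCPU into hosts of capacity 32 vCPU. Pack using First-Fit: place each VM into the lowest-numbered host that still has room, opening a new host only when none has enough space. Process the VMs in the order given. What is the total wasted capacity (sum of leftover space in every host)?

40

host 1: place 6 vCPU, 26 vCPU left
host 2: place 29 vCPU, 3 vCPU left
host 1: place 9 vCPU, 17 vCPU left
host 3: place 24 vCPU, 8 vCPU left
host 1: place 6 vCPU, 11 vCPU left
host 4: place 26 vCPU, 6 vCPU left
host 5: place 12 vCPU, 20 vCPU left
host 1: place 6 vCPU, 5 vCPU left
host 5: place 11 vCPU, 9 vCPU left
host 3: place 8 vCPU, 0 vCPU left
host 6: place 26 vCPU, 6 vCPU left
host 1: place 2 vCPU, 3 vCPU left
host 4: place 4 vCPU, 2 vCPU left
host 7: place 15 vCPU, 17 vCPU left
7 hosts × 32 vCPU = 224 vCPU; used 184 vCPU; unused 40 vCPU.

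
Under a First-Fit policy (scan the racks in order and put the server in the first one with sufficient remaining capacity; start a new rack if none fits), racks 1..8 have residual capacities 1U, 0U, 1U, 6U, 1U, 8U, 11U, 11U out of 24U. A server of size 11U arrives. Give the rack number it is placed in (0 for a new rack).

7

Racks with room: rack 7 (11U), rack 8 (11U).
The first with room is rack 7.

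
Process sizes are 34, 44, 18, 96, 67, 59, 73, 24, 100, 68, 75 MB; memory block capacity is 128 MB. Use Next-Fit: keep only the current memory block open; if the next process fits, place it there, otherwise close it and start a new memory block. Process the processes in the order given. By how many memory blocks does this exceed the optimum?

1

Next-Fit: [34,44,18] [96] [67,59] [73,24] [100] [68] [75] → 7 memory blocks.
Total size 658 MB; any packing needs at least ⌈658/128⌉ = 6 memory blocks.
An optimal packing achieves that bound: [100,24] [96,18] [75,44] [73,34] [68,59] [67] → 6 memory blocks.
Excess: 7 − 6 = 1.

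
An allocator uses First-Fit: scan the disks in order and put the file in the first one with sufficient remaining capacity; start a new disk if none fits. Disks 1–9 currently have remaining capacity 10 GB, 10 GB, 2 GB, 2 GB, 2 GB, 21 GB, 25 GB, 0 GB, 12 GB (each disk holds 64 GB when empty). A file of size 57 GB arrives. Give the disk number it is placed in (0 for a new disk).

No disk has ≥ 57 GB free, so a new disk is opened.

0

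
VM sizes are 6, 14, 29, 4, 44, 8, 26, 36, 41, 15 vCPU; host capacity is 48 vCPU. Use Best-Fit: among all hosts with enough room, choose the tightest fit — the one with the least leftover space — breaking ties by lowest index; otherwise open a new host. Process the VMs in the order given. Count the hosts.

6

6 vCPU → host 1 (remaining 42 vCPU)
14 vCPU → host 1 (remaining 28 vCPU)
29 vCPU → host 2 (remaining 19 vCPU)
4 vCPU → host 2 (remaining 15 vCPU)
44 vCPU → host 3 (remaining 4 vCPU)
8 vCPU → host 2 (remaining 7 vCPU)
26 vCPU → host 1 (remaining 2 vCPU)
36 vCPU → host 4 (remaining 12 vCPU)
41 vCPU → host 5 (remaining 7 vCPU)
15 vCPU → host 6 (remaining 33 vCPU)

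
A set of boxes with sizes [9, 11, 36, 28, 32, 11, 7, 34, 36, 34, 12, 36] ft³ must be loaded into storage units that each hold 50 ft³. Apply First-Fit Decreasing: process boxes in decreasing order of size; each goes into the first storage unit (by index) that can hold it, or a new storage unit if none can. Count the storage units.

7 storage units

Sorted descending: 36, 36, 36, 34, 34, 32, 28, 12, 11, 11, 9, 7.
36 ft³ → storage unit 1 (remaining 14 ft³)
36 ft³ → storage unit 2 (remaining 14 ft³)
36 ft³ → storage unit 3 (remaining 14 ft³)
34 ft³ → storage unit 4 (remaining 16 ft³)
34 ft³ → storage unit 5 (remaining 16 ft³)
32 ft³ → storage unit 6 (remaining 18 ft³)
28 ft³ → storage unit 7 (remaining 22 ft³)
12 ft³ → storage unit 1 (remaining 2 ft³)
11 ft³ → storage unit 2 (remaining 3 ft³)
11 ft³ → storage unit 3 (remaining 3 ft³)
9 ft³ → storage unit 4 (remaining 7 ft³)
7 ft³ → storage unit 4 (remaining 0 ft³)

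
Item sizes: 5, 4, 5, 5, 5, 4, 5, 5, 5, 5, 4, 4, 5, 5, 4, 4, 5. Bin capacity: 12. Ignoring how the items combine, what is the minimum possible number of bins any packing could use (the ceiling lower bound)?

7

Total size = 5 + 4 + 5 + 5 + 5 + 4 + 5 + 5 + 5 + 5 + 4 + 4 + 5 + 5 + 4 + 4 + 5 = 79.
⌈79 / 12⌉ = 7.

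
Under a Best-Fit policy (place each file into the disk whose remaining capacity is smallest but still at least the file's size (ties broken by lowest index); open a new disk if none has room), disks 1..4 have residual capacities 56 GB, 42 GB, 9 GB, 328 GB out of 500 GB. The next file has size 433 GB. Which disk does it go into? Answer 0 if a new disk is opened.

No disk has ≥ 433 GB free, so a new disk is opened.

0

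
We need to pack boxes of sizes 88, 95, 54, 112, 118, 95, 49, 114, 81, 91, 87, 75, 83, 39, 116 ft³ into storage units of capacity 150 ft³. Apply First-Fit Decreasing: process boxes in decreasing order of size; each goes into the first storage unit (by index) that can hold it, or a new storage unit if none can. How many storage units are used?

12

Sorted descending: 118, 116, 114, 112, 95, 95, 91, 88, 87, 83, 81, 75, 54, 49, 39.
storage unit 1: place 118 ft³, 32 ft³ left
storage unit 2: place 116 ft³, 34 ft³ left
storage unit 3: place 114 ft³, 36 ft³ left
storage unit 4: place 112 ft³, 38 ft³ left
storage unit 5: place 95 ft³, 55 ft³ left
storage unit 6: place 95 ft³, 55 ft³ left
storage unit 7: place 91 ft³, 59 ft³ left
storage unit 8: place 88 ft³, 62 ft³ left
storage unit 9: place 87 ft³, 63 ft³ left
storage unit 10: place 83 ft³, 67 ft³ left
storage unit 11: place 81 ft³, 69 ft³ left
storage unit 12: place 75 ft³, 75 ft³ left
storage unit 5: place 54 ft³, 1 ft³ left
storage unit 6: place 49 ft³, 6 ft³ left
storage unit 7: place 39 ft³, 20 ft³ left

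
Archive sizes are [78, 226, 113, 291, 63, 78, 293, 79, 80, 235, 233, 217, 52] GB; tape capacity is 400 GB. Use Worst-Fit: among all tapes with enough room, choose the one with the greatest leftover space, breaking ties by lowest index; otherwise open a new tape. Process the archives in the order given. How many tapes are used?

tape 1: place 78 GB, 322 GB left
tape 1: place 226 GB, 96 GB left
tape 2: place 113 GB, 287 GB left
tape 3: place 291 GB, 109 GB left
tape 2: place 63 GB, 224 GB left
tape 2: place 78 GB, 146 GB left
tape 4: place 293 GB, 107 GB left
tape 2: place 79 GB, 67 GB left
tape 3: place 80 GB, 29 GB left
tape 5: place 235 GB, 165 GB left
tape 6: place 233 GB, 167 GB left
tape 7: place 217 GB, 183 GB left
tape 7: place 52 GB, 131 GB left

7 tapes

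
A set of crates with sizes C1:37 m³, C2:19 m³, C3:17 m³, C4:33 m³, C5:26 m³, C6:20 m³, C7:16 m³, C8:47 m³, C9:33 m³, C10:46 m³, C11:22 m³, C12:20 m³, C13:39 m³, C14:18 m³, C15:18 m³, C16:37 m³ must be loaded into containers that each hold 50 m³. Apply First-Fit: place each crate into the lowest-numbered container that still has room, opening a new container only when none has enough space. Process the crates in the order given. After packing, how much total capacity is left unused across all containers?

C1 (37 m³) → container 1 (remaining 13 m³)
C2 (19 m³) → container 2 (remaining 31 m³)
C3 (17 m³) → container 2 (remaining 14 m³)
C4 (33 m³) → container 3 (remaining 17 m³)
C5 (26 m³) → container 4 (remaining 24 m³)
C6 (20 m³) → container 4 (remaining 4 m³)
C7 (16 m³) → container 3 (remaining 1 m³)
C8 (47 m³) → container 5 (remaining 3 m³)
C9 (33 m³) → container 6 (remaining 17 m³)
C10 (46 m³) → container 7 (remaining 4 m³)
C11 (22 m³) → container 8 (remaining 28 m³)
C12 (20 m³) → container 8 (remaining 8 m³)
C13 (39 m³) → container 9 (remaining 11 m³)
C14 (18 m³) → container 10 (remaining 32 m³)
C15 (18 m³) → container 10 (remaining 14 m³)
C16 (37 m³) → container 11 (remaining 13 m³)
11 containers × 50 m³ = 550 m³; used 448 m³; unused 102 m³.

102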